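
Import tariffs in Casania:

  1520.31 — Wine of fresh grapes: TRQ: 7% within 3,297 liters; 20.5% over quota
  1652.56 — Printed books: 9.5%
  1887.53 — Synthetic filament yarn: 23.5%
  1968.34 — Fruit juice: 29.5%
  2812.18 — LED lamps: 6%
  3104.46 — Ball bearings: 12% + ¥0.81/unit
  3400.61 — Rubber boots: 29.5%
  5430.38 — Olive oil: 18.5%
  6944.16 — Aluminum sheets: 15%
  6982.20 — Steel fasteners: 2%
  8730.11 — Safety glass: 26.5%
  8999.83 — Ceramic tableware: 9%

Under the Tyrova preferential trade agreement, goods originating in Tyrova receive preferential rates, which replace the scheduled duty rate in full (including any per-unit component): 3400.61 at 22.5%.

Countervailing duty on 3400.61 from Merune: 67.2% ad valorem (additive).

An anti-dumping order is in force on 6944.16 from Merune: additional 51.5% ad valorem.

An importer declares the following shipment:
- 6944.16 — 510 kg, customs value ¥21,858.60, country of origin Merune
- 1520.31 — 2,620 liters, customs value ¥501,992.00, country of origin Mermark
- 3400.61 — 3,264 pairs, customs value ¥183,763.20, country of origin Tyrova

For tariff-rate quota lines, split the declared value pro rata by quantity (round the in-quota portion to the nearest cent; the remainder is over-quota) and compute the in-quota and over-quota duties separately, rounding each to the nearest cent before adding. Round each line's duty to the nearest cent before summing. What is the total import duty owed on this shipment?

Line 1 (6944.16, Merune, 510 kg, ¥21,858.60):
Base rate for 6944.16 is 15%.
Additional duty on 6944.16 from Merune: +51.5%. Applied ad valorem rate: 15% + 51.5% = 66.5%.
Duty = ¥21,858.60 × 66.5% = ¥14,535.97.
Line 2 (1520.31, Mermark, 2,620 liters, ¥501,992.00):
Code 1520.31 is under a tariff-rate quota (threshold 3,297 liters). Quantity 2,620 liters is within the quota, so the in-quota rate 7% applies to the full value.
Duty = ¥501,992.00 × 7% = ¥35,139.44.
Line 3 (3400.61, Tyrova, 3,264 pairs, ¥183,763.20):
Base rate for 3400.61 is 29.5%.
Origin Tyrova qualifies under the Casania–Tyrova agreement and 3400.61 is covered: preferential rate 22.5% applies instead.
The additional-duty order on 3400.61 targets Merune, not Tyrova; it does not apply.
Duty = ¥183,763.20 × 22.5% = ¥41,346.72.
Total = ¥14,535.97 + ¥35,139.44 + ¥41,346.72 = ¥91,022.13.

¥91,022.13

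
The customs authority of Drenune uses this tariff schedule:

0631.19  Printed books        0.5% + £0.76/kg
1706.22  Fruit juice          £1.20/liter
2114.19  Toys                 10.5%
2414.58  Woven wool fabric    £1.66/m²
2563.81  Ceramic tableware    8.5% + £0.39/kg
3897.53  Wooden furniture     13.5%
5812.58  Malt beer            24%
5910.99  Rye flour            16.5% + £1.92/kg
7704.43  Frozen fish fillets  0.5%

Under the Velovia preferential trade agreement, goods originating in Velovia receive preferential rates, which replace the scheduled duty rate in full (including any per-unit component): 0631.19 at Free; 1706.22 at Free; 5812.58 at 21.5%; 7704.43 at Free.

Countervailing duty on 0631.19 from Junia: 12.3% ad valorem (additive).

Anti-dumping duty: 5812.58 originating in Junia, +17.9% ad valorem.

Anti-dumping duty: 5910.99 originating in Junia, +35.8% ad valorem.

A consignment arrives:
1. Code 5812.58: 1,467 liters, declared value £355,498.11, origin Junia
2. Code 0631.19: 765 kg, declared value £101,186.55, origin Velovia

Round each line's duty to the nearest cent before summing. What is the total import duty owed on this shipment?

£148,953.71

Line 1 (5812.58, Junia, 1,467 liters, £355,498.11):
Base rate for 5812.58 is 24%.
5812.58 has an FTA preferential rate, but origin Junia is not Velovia; base rate stands.
Additional duty on 5812.58 from Junia: +17.9%. Applied ad valorem rate: 24% + 17.9% = 41.9%.
Duty = £355,498.11 × 41.9% = £148,953.71.
Line 2 (0631.19, Velovia, 765 kg, £101,186.55):
Base rate for 0631.19 is 0.5% + £0.76/kg.
Origin Velovia qualifies under the Drenune–Velovia agreement and 0631.19 is covered: preferential rate Free applies instead.
The additional-duty order on 0631.19 targets Junia, not Velovia; it does not apply.
Duty = £101,186.55 × 0% = £0.00.
Total = £148,953.71 + £0.00 = £148,953.71.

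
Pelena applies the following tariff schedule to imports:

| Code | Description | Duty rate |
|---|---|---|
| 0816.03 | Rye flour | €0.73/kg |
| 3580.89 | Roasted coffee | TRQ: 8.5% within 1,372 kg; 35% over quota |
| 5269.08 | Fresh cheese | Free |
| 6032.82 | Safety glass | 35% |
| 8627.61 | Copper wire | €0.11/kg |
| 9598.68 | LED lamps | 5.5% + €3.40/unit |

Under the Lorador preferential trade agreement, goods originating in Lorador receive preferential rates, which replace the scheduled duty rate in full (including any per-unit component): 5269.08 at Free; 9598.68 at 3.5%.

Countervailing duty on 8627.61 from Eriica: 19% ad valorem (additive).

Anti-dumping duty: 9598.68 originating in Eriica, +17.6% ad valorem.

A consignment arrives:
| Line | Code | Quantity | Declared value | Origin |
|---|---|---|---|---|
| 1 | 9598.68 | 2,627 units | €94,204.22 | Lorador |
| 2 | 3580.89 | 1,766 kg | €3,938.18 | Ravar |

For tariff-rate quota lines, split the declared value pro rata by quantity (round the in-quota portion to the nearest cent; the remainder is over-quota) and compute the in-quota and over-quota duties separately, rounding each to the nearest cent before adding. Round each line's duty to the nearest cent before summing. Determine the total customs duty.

Line 1 (9598.68, Lorador, 2,627 units, €94,204.22):
Base rate for 9598.68 is 5.5% + €3.40/unit.
Origin Lorador qualifies under the Pelena–Lorador agreement and 9598.68 is covered: preferential rate 3.5% applies instead.
The additional-duty order on 9598.68 targets Eriica, not Lorador; it does not apply.
Duty = €94,204.22 × 3.5% = €3,297.15.
Line 2 (3580.89, Ravar, 1,766 kg, €3,938.18):
Code 3580.89 is under a tariff-rate quota (threshold 1,372 kg). In-quota: 1,372 kg at 8.5%; over-quota: 394 kg at 35%.
Pro-rata value split: in-quota = €3,938.18 × 1,372/1,766 = €3,059.56; over-quota = €3,938.18 − €3,059.56 = €878.62.
In-quota duty = €3,059.56 × 8.5% = €260.06. Over-quota duty = €878.62 × 35% = €307.52.
Line duty = €260.06 + €307.52 = €567.58.
Total = €3,297.15 + €567.58 = €3,864.73.

€3,864.73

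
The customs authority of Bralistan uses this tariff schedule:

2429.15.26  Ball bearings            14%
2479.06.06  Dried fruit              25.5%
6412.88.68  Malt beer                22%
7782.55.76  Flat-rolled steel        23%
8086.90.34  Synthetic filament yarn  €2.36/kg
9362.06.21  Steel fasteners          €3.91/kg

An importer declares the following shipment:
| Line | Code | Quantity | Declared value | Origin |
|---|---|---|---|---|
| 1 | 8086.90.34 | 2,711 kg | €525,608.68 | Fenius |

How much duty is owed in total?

Line 1 (8086.90.34, Fenius, 2,711 kg, €525,608.68):
Base rate for 8086.90.34 is €2.36/kg.
Duty = 2,711 × €2.36 = €6,397.96.

€6,397.96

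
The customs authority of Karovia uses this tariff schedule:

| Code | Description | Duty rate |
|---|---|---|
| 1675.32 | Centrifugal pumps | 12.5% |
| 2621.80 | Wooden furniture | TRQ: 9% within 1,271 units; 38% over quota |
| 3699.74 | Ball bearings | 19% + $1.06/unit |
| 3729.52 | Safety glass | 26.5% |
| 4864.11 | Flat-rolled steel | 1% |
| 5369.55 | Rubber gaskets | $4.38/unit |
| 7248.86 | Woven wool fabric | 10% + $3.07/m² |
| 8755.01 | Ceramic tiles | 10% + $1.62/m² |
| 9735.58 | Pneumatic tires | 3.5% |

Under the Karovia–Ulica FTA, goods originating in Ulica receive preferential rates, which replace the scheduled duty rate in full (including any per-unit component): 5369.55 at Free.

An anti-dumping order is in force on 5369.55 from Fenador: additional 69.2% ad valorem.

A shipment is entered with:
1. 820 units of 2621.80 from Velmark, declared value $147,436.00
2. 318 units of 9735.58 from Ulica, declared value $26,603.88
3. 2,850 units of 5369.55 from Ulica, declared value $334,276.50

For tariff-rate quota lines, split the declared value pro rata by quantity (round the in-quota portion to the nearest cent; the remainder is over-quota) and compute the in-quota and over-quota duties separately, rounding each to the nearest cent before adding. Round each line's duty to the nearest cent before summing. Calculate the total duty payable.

$14,200.38

Line 1 (2621.80, Velmark, 820 units, $147,436.00):
Code 2621.80 is under a tariff-rate quota (threshold 1,271 units). Quantity 820 units is within the quota, so the in-quota rate 9% applies to the full value.
Duty = $147,436.00 × 9% = $13,269.24.
Line 2 (9735.58, Ulica, 318 units, $26,603.88):
Base rate for 9735.58 is 3.5%.
Origin Ulica is the FTA partner but 9735.58 is not on the preference list; base rate stands.
Duty = $26,603.88 × 3.5% = $931.14.
Line 3 (5369.55, Ulica, 2,850 units, $334,276.50):
Base rate for 5369.55 is $4.38/unit.
Origin Ulica qualifies under the Karovia–Ulica agreement and 5369.55 is covered: preferential rate Free applies instead.
The additional-duty order on 5369.55 targets Fenador, not Ulica; it does not apply.
Duty = $334,276.50 × 0% = $0.00.
Total = $13,269.24 + $931.14 + $0.00 = $14,200.38.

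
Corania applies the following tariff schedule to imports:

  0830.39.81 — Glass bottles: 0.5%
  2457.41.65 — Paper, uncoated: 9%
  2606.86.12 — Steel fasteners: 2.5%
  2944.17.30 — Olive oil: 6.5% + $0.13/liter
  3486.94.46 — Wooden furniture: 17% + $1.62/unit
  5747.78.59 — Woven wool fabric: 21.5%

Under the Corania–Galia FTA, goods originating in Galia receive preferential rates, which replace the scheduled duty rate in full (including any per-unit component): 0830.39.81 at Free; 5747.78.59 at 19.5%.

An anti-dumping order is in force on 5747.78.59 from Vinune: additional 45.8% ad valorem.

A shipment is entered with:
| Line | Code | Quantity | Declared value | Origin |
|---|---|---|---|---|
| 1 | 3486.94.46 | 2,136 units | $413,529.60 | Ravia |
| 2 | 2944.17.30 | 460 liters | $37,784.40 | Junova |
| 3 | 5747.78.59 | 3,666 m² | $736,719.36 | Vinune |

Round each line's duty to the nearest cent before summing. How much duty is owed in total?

Line 1 (3486.94.46, Ravia, 2,136 units, $413,529.60):
Base rate for 3486.94.46 is 17% + $1.62/unit.
Duty = $413,529.60 × 17% + 2,136 × $1.62 = $73,760.35.
Line 2 (2944.17.30, Junova, 460 liters, $37,784.40):
Base rate for 2944.17.30 is 6.5% + $0.13/liter.
Duty = $37,784.40 × 6.5% + 460 × $0.13 = $2,515.79.
Line 3 (5747.78.59, Vinune, 3,666 m², $736,719.36):
Base rate for 5747.78.59 is 21.5%.
5747.78.59 has an FTA preferential rate, but origin Vinune is not Galia; base rate stands.
Additional duty on 5747.78.59 from Vinune: +45.8%. Applied ad valorem rate: 21.5% + 45.8% = 67.3%.
Duty = $736,719.36 × 67.3% = $495,812.13.
Total = $73,760.35 + $2,515.79 + $495,812.13 = $572,088.27.

$572,088.27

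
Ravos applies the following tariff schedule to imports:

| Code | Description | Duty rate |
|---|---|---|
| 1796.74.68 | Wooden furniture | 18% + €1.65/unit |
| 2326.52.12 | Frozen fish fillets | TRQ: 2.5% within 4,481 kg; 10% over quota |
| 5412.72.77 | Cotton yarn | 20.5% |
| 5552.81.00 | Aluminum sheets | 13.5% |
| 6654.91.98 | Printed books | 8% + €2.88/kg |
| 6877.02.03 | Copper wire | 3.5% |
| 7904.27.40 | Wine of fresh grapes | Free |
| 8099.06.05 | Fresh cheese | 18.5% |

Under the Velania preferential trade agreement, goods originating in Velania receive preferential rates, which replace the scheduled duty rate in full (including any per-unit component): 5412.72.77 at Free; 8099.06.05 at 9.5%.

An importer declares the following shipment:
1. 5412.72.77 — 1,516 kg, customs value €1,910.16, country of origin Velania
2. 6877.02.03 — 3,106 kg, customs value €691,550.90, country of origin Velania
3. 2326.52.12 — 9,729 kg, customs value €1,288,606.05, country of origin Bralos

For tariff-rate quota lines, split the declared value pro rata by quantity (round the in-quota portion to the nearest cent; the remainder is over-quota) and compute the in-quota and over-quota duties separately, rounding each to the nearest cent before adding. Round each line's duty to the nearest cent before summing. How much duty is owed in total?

€108,551.75

Line 1 (5412.72.77, Velania, 1,516 kg, €1,910.16):
Base rate for 5412.72.77 is 20.5%.
Origin Velania qualifies under the Ravos–Velania agreement and 5412.72.77 is covered: preferential rate Free applies instead.
Duty = €1,910.16 × 0% = €0.00.
Line 2 (6877.02.03, Velania, 3,106 kg, €691,550.90):
Base rate for 6877.02.03 is 3.5%.
Origin Velania is the FTA partner but 6877.02.03 is not on the preference list; base rate stands.
Duty = €691,550.90 × 3.5% = €24,204.28.
Line 3 (2326.52.12, Bralos, 9,729 kg, €1,288,606.05):
Code 2326.52.12 is under a tariff-rate quota (threshold 4,481 kg). In-quota: 4,481 kg at 2.5%; over-quota: 5,248 kg at 10%.
Pro-rata value split: in-quota = €1,288,606.05 × 4,481/9,729 = €593,508.45; over-quota = €1,288,606.05 − €593,508.45 = €695,097.60.
In-quota duty = €593,508.45 × 2.5% = €14,837.71. Over-quota duty = €695,097.60 × 10% = €69,509.76.
Line duty = €14,837.71 + €69,509.76 = €84,347.47.
Total = €0.00 + €24,204.28 + €84,347.47 = €108,551.75.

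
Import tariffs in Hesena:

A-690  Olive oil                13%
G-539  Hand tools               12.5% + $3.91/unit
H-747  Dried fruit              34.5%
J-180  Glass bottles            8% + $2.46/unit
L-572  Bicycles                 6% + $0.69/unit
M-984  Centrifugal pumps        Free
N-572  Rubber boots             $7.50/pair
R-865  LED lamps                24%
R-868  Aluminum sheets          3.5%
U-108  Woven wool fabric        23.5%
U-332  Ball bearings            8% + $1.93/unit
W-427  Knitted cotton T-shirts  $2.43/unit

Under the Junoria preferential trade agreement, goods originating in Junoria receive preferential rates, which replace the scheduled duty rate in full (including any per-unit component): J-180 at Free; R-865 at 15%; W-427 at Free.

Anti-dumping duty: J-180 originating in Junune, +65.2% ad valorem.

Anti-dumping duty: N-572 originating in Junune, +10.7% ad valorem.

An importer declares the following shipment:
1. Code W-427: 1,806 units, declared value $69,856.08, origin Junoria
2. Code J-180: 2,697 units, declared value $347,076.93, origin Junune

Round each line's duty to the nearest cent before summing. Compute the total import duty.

$260,694.93

Line 1 (W-427, Junoria, 1,806 units, $69,856.08):
Base rate for W-427 is $2.43/unit.
Origin Junoria qualifies under the Hesena–Junoria agreement and W-427 is covered: preferential rate Free applies instead.
Duty = $69,856.08 × 0% = $0.00.
Line 2 (J-180, Junune, 2,697 units, $347,076.93):
Base rate for J-180 is 8% + $2.46/unit.
J-180 has an FTA preferential rate, but origin Junune is not Junoria; base rate stands.
Additional duty on J-180 from Junune: +65.2%. Applied ad valorem rate: 8% + 65.2% = 73.2%.
Duty = $347,076.93 × 73.2% + 2,697 × $2.46 = $260,694.93.
Total = $0.00 + $260,694.93 = $260,694.93.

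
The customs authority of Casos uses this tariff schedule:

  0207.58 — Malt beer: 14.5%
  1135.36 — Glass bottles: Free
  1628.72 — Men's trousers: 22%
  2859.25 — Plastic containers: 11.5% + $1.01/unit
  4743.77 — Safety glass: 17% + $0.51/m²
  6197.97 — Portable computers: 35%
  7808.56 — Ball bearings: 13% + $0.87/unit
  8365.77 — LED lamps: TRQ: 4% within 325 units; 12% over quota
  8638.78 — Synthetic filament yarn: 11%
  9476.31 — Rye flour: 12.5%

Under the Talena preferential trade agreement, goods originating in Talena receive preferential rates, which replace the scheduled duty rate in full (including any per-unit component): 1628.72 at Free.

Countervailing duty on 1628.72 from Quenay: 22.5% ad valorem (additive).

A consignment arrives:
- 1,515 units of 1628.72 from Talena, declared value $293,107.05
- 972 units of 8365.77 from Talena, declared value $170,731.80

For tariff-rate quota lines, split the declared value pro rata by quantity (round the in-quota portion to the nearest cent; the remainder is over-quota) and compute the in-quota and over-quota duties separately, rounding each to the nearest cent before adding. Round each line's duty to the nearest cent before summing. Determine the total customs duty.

Line 1 (1628.72, Talena, 1,515 units, $293,107.05):
Base rate for 1628.72 is 22%.
Origin Talena qualifies under the Casos–Talena agreement and 1628.72 is covered: preferential rate Free applies instead.
The additional-duty order on 1628.72 targets Quenay, not Talena; it does not apply.
Duty = $293,107.05 × 0% = $0.00.
Line 2 (8365.77, Talena, 972 units, $170,731.80):
Code 8365.77 is under a tariff-rate quota (threshold 325 units). In-quota: 325 units at 4%; over-quota: 647 units at 12%.
Pro-rata value split: in-quota = $170,731.80 × 325/972 = $57,086.25; over-quota = $170,731.80 − $57,086.25 = $113,645.55.
In-quota duty = $57,086.25 × 4% = $2,283.45. Over-quota duty = $113,645.55 × 12% = $13,637.47.
Line duty = $2,283.45 + $13,637.47 = $15,920.92.
Total = $0.00 + $15,920.92 = $15,920.92.

$15,920.92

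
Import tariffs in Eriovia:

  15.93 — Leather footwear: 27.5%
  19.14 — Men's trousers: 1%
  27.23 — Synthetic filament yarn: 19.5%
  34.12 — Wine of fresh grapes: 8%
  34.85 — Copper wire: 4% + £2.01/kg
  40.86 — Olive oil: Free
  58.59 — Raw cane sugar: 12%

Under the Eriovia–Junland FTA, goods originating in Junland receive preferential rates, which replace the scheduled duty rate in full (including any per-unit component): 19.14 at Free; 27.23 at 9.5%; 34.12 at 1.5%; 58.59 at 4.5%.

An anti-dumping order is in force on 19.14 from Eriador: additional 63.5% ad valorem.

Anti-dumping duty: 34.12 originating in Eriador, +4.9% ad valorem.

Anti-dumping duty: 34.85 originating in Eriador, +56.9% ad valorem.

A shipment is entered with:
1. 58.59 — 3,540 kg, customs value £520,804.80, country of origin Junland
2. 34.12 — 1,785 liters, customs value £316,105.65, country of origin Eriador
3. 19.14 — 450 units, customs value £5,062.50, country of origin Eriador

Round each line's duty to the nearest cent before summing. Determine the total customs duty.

Line 1 (58.59, Junland, 3,540 kg, £520,804.80):
Base rate for 58.59 is 12%.
Origin Junland qualifies under the Eriovia–Junland agreement and 58.59 is covered: preferential rate 4.5% applies instead.
Duty = £520,804.80 × 4.5% = £23,436.22.
Line 2 (34.12, Eriador, 1,785 liters, £316,105.65):
Base rate for 34.12 is 8%.
34.12 has an FTA preferential rate, but origin Eriador is not Junland; base rate stands.
Additional duty on 34.12 from Eriador: +4.9%. Applied ad valorem rate: 8% + 4.9% = 12.9%.
Duty = £316,105.65 × 12.9% = £40,777.63.
Line 3 (19.14, Eriador, 450 units, £5,062.50):
Base rate for 19.14 is 1%.
19.14 has an FTA preferential rate, but origin Eriador is not Junland; base rate stands.
Additional duty on 19.14 from Eriador: +63.5%. Applied ad valorem rate: 1% + 63.5% = 64.5%.
Duty = £5,062.50 × 64.5% = £3,265.31.
Total = £23,436.22 + £40,777.63 + £3,265.31 = £67,479.16.

£67,479.16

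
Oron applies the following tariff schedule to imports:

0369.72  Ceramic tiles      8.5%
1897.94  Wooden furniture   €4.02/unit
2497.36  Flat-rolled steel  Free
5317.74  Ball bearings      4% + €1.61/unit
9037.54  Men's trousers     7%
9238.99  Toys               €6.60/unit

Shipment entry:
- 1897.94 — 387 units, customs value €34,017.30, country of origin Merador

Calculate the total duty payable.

€1,555.74

Line 1 (1897.94, Merador, 387 units, €34,017.30):
Base rate for 1897.94 is €4.02/unit.
Duty = 387 × €4.02 = €1,555.74.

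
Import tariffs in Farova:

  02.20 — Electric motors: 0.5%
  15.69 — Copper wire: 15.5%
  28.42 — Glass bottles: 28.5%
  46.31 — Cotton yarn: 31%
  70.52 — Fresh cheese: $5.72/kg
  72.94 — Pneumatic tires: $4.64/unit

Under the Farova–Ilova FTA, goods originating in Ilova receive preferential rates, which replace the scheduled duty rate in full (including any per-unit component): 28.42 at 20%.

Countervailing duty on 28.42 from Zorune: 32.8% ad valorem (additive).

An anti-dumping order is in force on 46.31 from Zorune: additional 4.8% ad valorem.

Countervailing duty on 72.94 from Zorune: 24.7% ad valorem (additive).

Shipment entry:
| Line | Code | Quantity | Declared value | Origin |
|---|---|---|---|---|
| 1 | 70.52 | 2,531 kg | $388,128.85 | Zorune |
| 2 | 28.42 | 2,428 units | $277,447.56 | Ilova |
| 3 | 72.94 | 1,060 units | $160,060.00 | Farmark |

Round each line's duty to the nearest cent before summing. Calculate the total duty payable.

$74,885.23

Line 1 (70.52, Zorune, 2,531 kg, $388,128.85):
Base rate for 70.52 is $5.72/kg.
Duty = 2,531 × $5.72 = $14,477.32.
Line 2 (28.42, Ilova, 2,428 units, $277,447.56):
Base rate for 28.42 is 28.5%.
Origin Ilova qualifies under the Farova–Ilova agreement and 28.42 is covered: preferential rate 20% applies instead.
The additional-duty order on 28.42 targets Zorune, not Ilova; it does not apply.
Duty = $277,447.56 × 20% = $55,489.51.
Line 3 (72.94, Farmark, 1,060 units, $160,060.00):
Base rate for 72.94 is $4.64/unit.
The additional-duty order on 72.94 targets Zorune, not Farmark; it does not apply.
Duty = 1,060 × $4.64 = $4,918.40.
Total = $14,477.32 + $55,489.51 + $4,918.40 = $74,885.23.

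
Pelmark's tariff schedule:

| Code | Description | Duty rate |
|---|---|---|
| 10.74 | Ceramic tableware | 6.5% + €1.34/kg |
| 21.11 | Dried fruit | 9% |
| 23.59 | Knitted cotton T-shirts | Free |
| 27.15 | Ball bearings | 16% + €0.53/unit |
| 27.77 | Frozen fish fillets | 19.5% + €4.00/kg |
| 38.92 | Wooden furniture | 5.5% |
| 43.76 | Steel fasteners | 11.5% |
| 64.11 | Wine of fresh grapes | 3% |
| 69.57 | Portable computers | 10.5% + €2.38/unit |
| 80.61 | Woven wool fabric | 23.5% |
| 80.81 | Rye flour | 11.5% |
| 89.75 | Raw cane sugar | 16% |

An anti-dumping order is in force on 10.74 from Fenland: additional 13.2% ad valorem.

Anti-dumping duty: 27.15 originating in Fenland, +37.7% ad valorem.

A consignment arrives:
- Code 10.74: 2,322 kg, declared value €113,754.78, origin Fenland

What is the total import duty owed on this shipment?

€25,521.17

Line 1 (10.74, Fenland, 2,322 kg, €113,754.78):
Base rate for 10.74 is 6.5% + €1.34/kg.
Additional duty on 10.74 from Fenland: +13.2%. Applied ad valorem rate: 6.5% + 13.2% = 19.7%.
Duty = €113,754.78 × 19.7% + 2,322 × €1.34 = €25,521.17.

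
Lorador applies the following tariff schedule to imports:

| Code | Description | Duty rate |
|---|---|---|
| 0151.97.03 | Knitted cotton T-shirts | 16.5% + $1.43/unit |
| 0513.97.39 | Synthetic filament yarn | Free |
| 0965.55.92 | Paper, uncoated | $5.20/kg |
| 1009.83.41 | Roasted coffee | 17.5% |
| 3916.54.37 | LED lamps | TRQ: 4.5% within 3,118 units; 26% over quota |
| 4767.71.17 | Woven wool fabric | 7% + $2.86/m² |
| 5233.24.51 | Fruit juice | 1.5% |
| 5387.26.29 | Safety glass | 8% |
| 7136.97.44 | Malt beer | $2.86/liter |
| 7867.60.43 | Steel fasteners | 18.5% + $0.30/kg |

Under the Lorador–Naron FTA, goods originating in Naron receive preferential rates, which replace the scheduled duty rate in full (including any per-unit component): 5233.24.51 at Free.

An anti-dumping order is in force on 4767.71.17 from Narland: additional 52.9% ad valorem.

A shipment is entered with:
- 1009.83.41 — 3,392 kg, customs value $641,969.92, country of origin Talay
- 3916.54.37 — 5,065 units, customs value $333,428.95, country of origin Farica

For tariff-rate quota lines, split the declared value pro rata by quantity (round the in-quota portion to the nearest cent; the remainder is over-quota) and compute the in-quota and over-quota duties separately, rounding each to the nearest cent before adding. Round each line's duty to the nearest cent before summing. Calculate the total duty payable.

Line 1 (1009.83.41, Talay, 3,392 kg, $641,969.92):
Base rate for 1009.83.41 is 17.5%.
Duty = $641,969.92 × 17.5% = $112,344.74.
Line 2 (3916.54.37, Farica, 5,065 units, $333,428.95):
Code 3916.54.37 is under a tariff-rate quota (threshold 3,118 units). In-quota: 3,118 units at 4.5%; over-quota: 1,947 units at 26%.
Pro-rata value split: in-quota = $333,428.95 × 3,118/5,065 = $205,257.94; over-quota = $333,428.95 − $205,257.94 = $128,171.01.
In-quota duty = $205,257.94 × 4.5% = $9,236.61. Over-quota duty = $128,171.01 × 26% = $33,324.46.
Line duty = $9,236.61 + $33,324.46 = $42,561.07.
Total = $112,344.74 + $42,561.07 = $154,905.81.

$154,905.81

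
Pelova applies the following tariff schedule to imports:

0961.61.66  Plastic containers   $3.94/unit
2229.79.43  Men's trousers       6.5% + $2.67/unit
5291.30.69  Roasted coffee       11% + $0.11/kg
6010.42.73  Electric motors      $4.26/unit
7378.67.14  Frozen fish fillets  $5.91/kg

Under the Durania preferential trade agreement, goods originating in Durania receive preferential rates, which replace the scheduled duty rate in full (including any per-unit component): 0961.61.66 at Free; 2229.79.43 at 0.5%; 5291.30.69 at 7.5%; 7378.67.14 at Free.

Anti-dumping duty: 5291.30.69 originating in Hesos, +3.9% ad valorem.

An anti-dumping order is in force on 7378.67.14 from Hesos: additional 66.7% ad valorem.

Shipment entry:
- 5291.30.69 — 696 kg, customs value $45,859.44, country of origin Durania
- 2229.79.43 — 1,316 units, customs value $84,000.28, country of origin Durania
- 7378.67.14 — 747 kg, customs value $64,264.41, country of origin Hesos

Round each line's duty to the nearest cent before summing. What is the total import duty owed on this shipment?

$51,138.59

Line 1 (5291.30.69, Durania, 696 kg, $45,859.44):
Base rate for 5291.30.69 is 11% + $0.11/kg.
Origin Durania qualifies under the Pelova–Durania agreement and 5291.30.69 is covered: preferential rate 7.5% applies instead.
The additional-duty order on 5291.30.69 targets Hesos, not Durania; it does not apply.
Duty = $45,859.44 × 7.5% = $3,439.46.
Line 2 (2229.79.43, Durania, 1,316 units, $84,000.28):
Base rate for 2229.79.43 is 6.5% + $2.67/unit.
Origin Durania qualifies under the Pelova–Durania agreement and 2229.79.43 is covered: preferential rate 0.5% applies instead.
Duty = $84,000.28 × 0.5% = $420.00.
Line 3 (7378.67.14, Hesos, 747 kg, $64,264.41):
Base rate for 7378.67.14 is $5.91/kg.
7378.67.14 has an FTA preferential rate, but origin Hesos is not Durania; base rate stands.
Additional duty on 7378.67.14 from Hesos: +66.7% ad valorem. Applied ad valorem rate = 66.7%.
Duty = $64,264.41 × 66.7% + 747 × $5.91 = $47,279.13.
Total = $3,439.46 + $420.00 + $47,279.13 = $51,138.59.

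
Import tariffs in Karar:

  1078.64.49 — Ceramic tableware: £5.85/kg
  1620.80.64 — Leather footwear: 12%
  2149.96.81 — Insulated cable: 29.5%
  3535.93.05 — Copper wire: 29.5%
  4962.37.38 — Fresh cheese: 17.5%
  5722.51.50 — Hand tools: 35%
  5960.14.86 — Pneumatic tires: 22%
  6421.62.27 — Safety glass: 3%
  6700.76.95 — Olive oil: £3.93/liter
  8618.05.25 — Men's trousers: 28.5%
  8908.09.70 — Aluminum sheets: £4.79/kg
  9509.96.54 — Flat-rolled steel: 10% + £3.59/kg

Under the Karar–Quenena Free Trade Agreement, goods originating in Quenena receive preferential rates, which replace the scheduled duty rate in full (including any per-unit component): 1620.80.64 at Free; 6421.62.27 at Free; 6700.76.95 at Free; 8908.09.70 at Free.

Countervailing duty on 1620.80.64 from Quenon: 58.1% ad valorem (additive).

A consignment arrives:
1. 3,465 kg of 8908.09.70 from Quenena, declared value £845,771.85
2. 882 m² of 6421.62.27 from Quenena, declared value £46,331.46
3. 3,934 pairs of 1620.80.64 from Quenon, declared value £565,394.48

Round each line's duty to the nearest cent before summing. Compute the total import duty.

£396,341.53

Line 1 (8908.09.70, Quenena, 3,465 kg, £845,771.85):
Base rate for 8908.09.70 is £4.79/kg.
Origin Quenena qualifies under the Karar–Quenena agreement and 8908.09.70 is covered: preferential rate Free applies instead.
Duty = £845,771.85 × 0% = £0.00.
Line 2 (6421.62.27, Quenena, 882 m², £46,331.46):
Base rate for 6421.62.27 is 3%.
Origin Quenena qualifies under the Karar–Quenena agreement and 6421.62.27 is covered: preferential rate Free applies instead.
Duty = £46,331.46 × 0% = £0.00.
Line 3 (1620.80.64, Quenon, 3,934 pairs, £565,394.48):
Base rate for 1620.80.64 is 12%.
1620.80.64 has an FTA preferential rate, but origin Quenon is not Quenena; base rate stands.
Additional duty on 1620.80.64 from Quenon: +58.1%. Applied ad valorem rate: 12% + 58.1% = 70.1%.
Duty = £565,394.48 × 70.1% = £396,341.53.
Total = £0.00 + £0.00 + £396,341.53 = £396,341.53.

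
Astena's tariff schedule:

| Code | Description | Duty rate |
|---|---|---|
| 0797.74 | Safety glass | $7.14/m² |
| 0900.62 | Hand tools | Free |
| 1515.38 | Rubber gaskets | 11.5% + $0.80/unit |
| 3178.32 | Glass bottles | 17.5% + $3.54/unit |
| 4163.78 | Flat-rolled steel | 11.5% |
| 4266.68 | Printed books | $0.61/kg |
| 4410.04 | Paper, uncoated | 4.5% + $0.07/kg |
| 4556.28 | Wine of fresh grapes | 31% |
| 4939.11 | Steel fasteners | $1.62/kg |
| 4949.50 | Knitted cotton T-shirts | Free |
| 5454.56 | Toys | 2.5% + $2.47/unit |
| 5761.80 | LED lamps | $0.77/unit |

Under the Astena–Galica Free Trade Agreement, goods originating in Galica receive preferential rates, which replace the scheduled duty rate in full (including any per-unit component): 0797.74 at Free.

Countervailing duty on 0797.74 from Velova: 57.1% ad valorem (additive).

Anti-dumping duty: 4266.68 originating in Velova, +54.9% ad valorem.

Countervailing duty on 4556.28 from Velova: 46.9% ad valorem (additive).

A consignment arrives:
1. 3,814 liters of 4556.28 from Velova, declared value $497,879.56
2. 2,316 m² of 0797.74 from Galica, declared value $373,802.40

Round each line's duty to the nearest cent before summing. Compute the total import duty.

$387,848.18

Line 1 (4556.28, Velova, 3,814 liters, $497,879.56):
Base rate for 4556.28 is 31%.
Additional duty on 4556.28 from Velova: +46.9%. Applied ad valorem rate: 31% + 46.9% = 77.9%.
Duty = $497,879.56 × 77.9% = $387,848.18.
Line 2 (0797.74, Galica, 2,316 m², $373,802.40):
Base rate for 0797.74 is $7.14/m².
Origin Galica qualifies under the Astena–Galica agreement and 0797.74 is covered: preferential rate Free applies instead.
The additional-duty order on 0797.74 targets Velova, not Galica; it does not apply.
Duty = $373,802.40 × 0% = $0.00.
Total = $387,848.18 + $0.00 = $387,848.18.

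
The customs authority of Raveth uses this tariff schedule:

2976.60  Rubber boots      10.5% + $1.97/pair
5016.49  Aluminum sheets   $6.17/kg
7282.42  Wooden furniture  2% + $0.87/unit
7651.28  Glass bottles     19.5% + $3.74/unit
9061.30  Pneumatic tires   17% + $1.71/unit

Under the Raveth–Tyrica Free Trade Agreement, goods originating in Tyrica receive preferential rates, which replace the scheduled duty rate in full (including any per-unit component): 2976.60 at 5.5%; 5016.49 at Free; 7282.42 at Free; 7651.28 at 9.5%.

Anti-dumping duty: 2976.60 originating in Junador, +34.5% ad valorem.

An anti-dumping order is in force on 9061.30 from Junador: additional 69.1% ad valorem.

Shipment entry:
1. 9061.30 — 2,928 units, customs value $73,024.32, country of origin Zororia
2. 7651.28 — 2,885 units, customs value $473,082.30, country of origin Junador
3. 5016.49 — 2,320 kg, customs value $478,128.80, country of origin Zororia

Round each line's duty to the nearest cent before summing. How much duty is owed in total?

Line 1 (9061.30, Zororia, 2,928 units, $73,024.32):
Base rate for 9061.30 is 17% + $1.71/unit.
The additional-duty order on 9061.30 targets Junador, not Zororia; it does not apply.
Duty = $73,024.32 × 17% + 2,928 × $1.71 = $17,421.01.
Line 2 (7651.28, Junador, 2,885 units, $473,082.30):
Base rate for 7651.28 is 19.5% + $3.74/unit.
7651.28 has an FTA preferential rate, but origin Junador is not Tyrica; base rate stands.
Duty = $473,082.30 × 19.5% + 2,885 × $3.74 = $103,040.95.
Line 3 (5016.49, Zororia, 2,320 kg, $478,128.80):
Base rate for 5016.49 is $6.17/kg.
5016.49 has an FTA preferential rate, but origin Zororia is not Tyrica; base rate stands.
Duty = 2,320 × $6.17 = $14,314.40.
Total = $17,421.01 + $103,040.95 + $14,314.40 = $134,776.36.

$134,776.36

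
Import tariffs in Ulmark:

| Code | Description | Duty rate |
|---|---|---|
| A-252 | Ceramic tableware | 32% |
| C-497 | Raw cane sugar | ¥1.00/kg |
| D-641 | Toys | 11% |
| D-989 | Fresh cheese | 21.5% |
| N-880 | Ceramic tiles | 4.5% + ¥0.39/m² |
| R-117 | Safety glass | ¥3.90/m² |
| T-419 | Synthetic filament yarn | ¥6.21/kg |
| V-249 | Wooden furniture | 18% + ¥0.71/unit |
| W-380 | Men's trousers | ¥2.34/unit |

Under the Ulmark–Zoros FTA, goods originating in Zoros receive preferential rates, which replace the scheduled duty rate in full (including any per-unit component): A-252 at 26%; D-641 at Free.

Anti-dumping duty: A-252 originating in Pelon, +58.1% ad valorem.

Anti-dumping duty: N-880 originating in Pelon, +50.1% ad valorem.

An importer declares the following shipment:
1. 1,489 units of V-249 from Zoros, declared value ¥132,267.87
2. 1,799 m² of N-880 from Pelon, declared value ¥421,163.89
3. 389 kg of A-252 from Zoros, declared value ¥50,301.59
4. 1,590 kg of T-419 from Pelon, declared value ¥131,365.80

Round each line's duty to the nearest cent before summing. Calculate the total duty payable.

¥278,474.81

Line 1 (V-249, Zoros, 1,489 units, ¥132,267.87):
Base rate for V-249 is 18% + ¥0.71/unit.
Origin Zoros is the FTA partner but V-249 is not on the preference list; base rate stands.
Duty = ¥132,267.87 × 18% + 1,489 × ¥0.71 = ¥24,865.41.
Line 2 (N-880, Pelon, 1,799 m², ¥421,163.89):
Base rate for N-880 is 4.5% + ¥0.39/m².
Additional duty on N-880 from Pelon: +50.1%. Applied ad valorem rate: 4.5% + 50.1% = 54.6%.
Duty = ¥421,163.89 × 54.6% + 1,799 × ¥0.39 = ¥230,657.09.
Line 3 (A-252, Zoros, 389 kg, ¥50,301.59):
Base rate for A-252 is 32%.
Origin Zoros qualifies under the Ulmark–Zoros agreement and A-252 is covered: preferential rate 26% applies instead.
The additional-duty order on A-252 targets Pelon, not Zoros; it does not apply.
Duty = ¥50,301.59 × 26% = ¥13,078.41.
Line 4 (T-419, Pelon, 1,590 kg, ¥131,365.80):
Base rate for T-419 is ¥6.21/kg.
Duty = 1,590 × ¥6.21 = ¥9,873.90.
Total = ¥24,865.41 + ¥230,657.09 + ¥13,078.41 + ¥9,873.90 = ¥278,474.81.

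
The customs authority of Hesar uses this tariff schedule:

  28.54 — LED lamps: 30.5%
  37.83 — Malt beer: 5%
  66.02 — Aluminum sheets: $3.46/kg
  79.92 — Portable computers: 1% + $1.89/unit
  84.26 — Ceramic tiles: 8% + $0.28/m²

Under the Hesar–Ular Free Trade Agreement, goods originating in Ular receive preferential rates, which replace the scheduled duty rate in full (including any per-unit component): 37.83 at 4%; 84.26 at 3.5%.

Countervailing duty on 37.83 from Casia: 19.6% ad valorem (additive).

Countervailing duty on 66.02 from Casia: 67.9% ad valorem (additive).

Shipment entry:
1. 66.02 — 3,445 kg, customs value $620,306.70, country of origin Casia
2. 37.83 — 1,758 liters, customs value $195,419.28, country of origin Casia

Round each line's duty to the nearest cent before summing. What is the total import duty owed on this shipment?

$481,181.09

Line 1 (66.02, Casia, 3,445 kg, $620,306.70):
Base rate for 66.02 is $3.46/kg.
Additional duty on 66.02 from Casia: +67.9% ad valorem. Applied ad valorem rate = 67.9%.
Duty = $620,306.70 × 67.9% + 3,445 × $3.46 = $433,107.95.
Line 2 (37.83, Casia, 1,758 liters, $195,419.28):
Base rate for 37.83 is 5%.
37.83 has an FTA preferential rate, but origin Casia is not Ular; base rate stands.
Additional duty on 37.83 from Casia: +19.6%. Applied ad valorem rate: 5% + 19.6% = 24.6%.
Duty = $195,419.28 × 24.6% = $48,073.14.
Total = $433,107.95 + $48,073.14 = $481,181.09.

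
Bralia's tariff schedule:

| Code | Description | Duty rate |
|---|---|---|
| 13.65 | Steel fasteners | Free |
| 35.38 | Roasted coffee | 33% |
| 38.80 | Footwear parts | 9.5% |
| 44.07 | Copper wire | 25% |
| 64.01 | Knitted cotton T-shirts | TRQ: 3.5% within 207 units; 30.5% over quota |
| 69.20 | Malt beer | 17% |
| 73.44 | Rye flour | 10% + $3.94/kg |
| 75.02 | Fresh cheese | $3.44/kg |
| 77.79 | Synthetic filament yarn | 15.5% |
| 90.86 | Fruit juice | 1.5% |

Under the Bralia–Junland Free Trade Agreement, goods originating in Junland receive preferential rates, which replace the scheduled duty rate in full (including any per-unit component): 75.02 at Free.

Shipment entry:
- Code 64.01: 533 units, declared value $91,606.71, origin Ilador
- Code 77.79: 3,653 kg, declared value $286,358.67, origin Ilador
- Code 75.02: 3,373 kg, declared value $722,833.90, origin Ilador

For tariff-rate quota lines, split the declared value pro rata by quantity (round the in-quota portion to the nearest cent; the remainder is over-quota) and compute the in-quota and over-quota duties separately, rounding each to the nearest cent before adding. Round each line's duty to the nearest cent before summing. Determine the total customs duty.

Line 1 (64.01, Ilador, 533 units, $91,606.71):
Code 64.01 is under a tariff-rate quota (threshold 207 units). In-quota: 207 units at 3.5%; over-quota: 326 units at 30.5%.
Pro-rata value split: in-quota = $91,606.71 × 207/533 = $35,577.09; over-quota = $91,606.71 − $35,577.09 = $56,029.62.
In-quota duty = $35,577.09 × 3.5% = $1,245.20. Over-quota duty = $56,029.62 × 30.5% = $17,089.03.
Line duty = $1,245.20 + $17,089.03 = $18,334.23.
Line 2 (77.79, Ilador, 3,653 kg, $286,358.67):
Base rate for 77.79 is 15.5%.
Duty = $286,358.67 × 15.5% = $44,385.59.
Line 3 (75.02, Ilador, 3,373 kg, $722,833.90):
Base rate for 75.02 is $3.44/kg.
75.02 has an FTA preferential rate, but origin Ilador is not Junland; base rate stands.
Duty = 3,373 × $3.44 = $11,603.12.
Total = $18,334.23 + $44,385.59 + $11,603.12 = $74,322.94.

$74,322.94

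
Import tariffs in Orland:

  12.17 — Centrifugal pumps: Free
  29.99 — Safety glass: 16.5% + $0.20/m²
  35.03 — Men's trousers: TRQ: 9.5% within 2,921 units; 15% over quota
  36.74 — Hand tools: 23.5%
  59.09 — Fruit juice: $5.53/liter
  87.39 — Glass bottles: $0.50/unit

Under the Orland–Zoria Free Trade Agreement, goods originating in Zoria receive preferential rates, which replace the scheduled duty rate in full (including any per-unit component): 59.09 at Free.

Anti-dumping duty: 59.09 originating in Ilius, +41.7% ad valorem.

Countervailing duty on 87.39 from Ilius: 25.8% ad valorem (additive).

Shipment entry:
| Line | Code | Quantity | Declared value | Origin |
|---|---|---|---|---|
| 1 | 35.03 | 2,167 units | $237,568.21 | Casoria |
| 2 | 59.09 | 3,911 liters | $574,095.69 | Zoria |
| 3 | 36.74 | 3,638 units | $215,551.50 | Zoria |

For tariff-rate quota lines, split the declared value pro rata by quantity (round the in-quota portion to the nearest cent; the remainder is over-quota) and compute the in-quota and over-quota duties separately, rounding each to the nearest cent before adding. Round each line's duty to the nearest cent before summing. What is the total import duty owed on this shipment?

$73,223.58

Line 1 (35.03, Casoria, 2,167 units, $237,568.21):
Code 35.03 is under a tariff-rate quota (threshold 2,921 units). Quantity 2,167 units is within the quota, so the in-quota rate 9.5% applies to the full value.
Duty = $237,568.21 × 9.5% = $22,568.98.
Line 2 (59.09, Zoria, 3,911 liters, $574,095.69):
Base rate for 59.09 is $5.53/liter.
Origin Zoria qualifies under the Orland–Zoria agreement and 59.09 is covered: preferential rate Free applies instead.
The additional-duty order on 59.09 targets Ilius, not Zoria; it does not apply.
Duty = $574,095.69 × 0% = $0.00.
Line 3 (36.74, Zoria, 3,638 units, $215,551.50):
Base rate for 36.74 is 23.5%.
Origin Zoria is the FTA partner but 36.74 is not on the preference list; base rate stands.
Duty = $215,551.50 × 23.5% = $50,654.60.
Total = $22,568.98 + $0.00 + $50,654.60 = $73,223.58.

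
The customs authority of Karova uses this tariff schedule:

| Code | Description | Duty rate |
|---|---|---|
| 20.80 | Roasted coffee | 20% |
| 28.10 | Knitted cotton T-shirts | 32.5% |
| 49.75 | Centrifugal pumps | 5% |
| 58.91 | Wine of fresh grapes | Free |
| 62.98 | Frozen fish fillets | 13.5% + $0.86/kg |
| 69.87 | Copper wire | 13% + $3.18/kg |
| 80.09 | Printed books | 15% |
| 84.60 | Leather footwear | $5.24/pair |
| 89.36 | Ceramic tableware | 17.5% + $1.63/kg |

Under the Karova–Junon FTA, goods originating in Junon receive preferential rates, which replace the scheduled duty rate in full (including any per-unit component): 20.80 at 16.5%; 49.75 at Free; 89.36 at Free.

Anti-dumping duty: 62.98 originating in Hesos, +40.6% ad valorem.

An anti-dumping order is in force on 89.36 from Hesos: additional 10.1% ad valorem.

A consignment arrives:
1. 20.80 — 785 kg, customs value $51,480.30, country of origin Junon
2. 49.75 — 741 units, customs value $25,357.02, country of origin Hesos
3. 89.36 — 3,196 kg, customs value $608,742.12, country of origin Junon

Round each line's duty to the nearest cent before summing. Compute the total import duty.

$9,762.10

Line 1 (20.80, Junon, 785 kg, $51,480.30):
Base rate for 20.80 is 20%.
Origin Junon qualifies under the Karova–Junon agreement and 20.80 is covered: preferential rate 16.5% applies instead.
Duty = $51,480.30 × 16.5% = $8,494.25.
Line 2 (49.75, Hesos, 741 units, $25,357.02):
Base rate for 49.75 is 5%.
49.75 has an FTA preferential rate, but origin Hesos is not Junon; base rate stands.
Duty = $25,357.02 × 5% = $1,267.85.
Line 3 (89.36, Junon, 3,196 kg, $608,742.12):
Base rate for 89.36 is 17.5% + $1.63/kg.
Origin Junon qualifies under the Karova–Junon agreement and 89.36 is covered: preferential rate Free applies instead.
The additional-duty order on 89.36 targets Hesos, not Junon; it does not apply.
Duty = $608,742.12 × 0% = $0.00.
Total = $8,494.25 + $1,267.85 + $0.00 = $9,762.10.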